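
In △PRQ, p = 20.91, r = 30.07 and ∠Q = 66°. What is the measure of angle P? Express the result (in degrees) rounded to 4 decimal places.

41.5343

By the law of cosines, q² = p² + r² − 2·p·r·cos Q = 829.95, so q ≈ 28.809.
Law of cosines again: cos P = (r² + q² − p²)/(2·r·q) ≈ 0.74856, so ∠P ≈ 41.53°.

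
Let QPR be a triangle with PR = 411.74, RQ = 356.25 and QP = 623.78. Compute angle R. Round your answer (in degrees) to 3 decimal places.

By the law of cosines, cos R = (PR² + RQ² − QP²) / (2·PR·RQ) ≈ -0.31584, so ∠R ≈ 108.41°.

108.412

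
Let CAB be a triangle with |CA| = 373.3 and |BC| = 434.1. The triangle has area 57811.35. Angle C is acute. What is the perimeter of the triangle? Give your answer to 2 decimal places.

perimeter ≈ 1124.76

From area = ½·|BC|·|CA|·sin C, we get sin C = 2·area/(|BC|·|CA|) ≈ 0.71350.
Taking the acute solution, ∠C ≈ 45.52°.
Law of cosines then gives |AB| ≈ 317.36.
Perimeter = 317.36 + 434.1 + 373.3 = 1124.8.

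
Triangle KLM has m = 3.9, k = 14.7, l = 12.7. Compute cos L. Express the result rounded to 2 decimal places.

By the law of cosines, cos L = (m² + k² − l²) / (2·m·k) ≈ 0.61059, so ∠L ≈ 52.37°.

cos L ≈ 0.61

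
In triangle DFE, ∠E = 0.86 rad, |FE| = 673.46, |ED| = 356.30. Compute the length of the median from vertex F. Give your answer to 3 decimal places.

m_F ≈ 573.351

By the law of cosines, |DF|² = |FE|² + |ED|² − 2·|FE|·|ED|·cos E = 2.6739e+05, so |DF| ≈ 517.1.
Median from F: ½√(2·|DF|² + 2·|FE|² − |ED|²) ≈ 573.35.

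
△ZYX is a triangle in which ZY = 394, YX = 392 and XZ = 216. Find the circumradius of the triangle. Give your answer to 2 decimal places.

By the law of cosines, cos Z = (XZ² + ZY² − YX²) / (2·XZ·ZY) ≈ 0.28335, so ∠Z ≈ 73.54°.
Circumradius = YX/(2 sin Z) ≈ 204.38.

204.38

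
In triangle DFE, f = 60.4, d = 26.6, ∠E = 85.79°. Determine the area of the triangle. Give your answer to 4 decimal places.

Area = ½·d·f·sin E ≈ 801.15.

area ≈ 801.1524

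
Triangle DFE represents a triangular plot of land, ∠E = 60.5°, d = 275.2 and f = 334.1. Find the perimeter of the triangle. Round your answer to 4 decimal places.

By the law of cosines, e² = d² + f² − 2·d·f·cos E = 96807, so e ≈ 311.14.
Semiperimeter s = (275.2+334.1+311.14)/2 = 460.22.
Perimeter = 275.2 + 334.1 + 311.14 = 920.44.

perimeter ≈ 920.4378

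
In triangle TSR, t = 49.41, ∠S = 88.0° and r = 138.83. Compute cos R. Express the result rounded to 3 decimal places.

By the law of cosines, s² = r² + t² − 2·r·t·cos S = 21236, so s ≈ 145.73.
Law of cosines again: cos R = (t² + s² − r²)/(2·t·s) ≈ 0.30581, so ∠R ≈ 72.19°.

cos R ≈ 0.306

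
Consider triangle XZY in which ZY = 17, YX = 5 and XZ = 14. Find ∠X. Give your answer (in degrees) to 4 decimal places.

By the law of cosines, cos X = (YX² + XZ² − ZY²) / (2·YX·XZ) ≈ -0.48571, so ∠X ≈ 119.06°.

119.0593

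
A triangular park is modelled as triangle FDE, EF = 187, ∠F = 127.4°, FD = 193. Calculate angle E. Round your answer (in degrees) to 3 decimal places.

26.747

By the law of cosines, DE² = EF² + FD² − 2·EF·FD·cos F = 1.1606e+05, so DE ≈ 340.68.
Law of cosines again: cos E = (DE² + EF² − FD²)/(2·DE·EF) ≈ 0.89300, so ∠E ≈ 26.75°.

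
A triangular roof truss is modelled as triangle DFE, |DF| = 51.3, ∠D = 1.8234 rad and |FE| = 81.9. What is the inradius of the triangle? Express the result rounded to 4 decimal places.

Law of sines: sin E = |DF|·sin D/|FE| ≈ 0.60650.
Since |FE| ≥ |DF|, only the acute value applies: ∠E ≈ 0.6516 rad.
Then ∠F = π − ∠D − ∠E ≈ 0.6665 rad.
Law of sines gives |ED| = |FE|·sin F/sin D ≈ 52.296.
Area = ½·|FE|·|DF|·sin F ≈ 1298.8.
Semiperimeter s = (81.9+52.296+51.3)/2 = 92.748.
Inradius = area/s = 1298.8/92.748 ≈ 14.004.

r ≈ 14.0039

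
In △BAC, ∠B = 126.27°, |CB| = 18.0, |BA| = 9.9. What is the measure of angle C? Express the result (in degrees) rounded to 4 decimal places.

∠C ≈ 18.4987°

By the law of cosines, |AC|² = |CB|² + |BA|² − 2·|CB|·|BA|·cos B = 632.85, so |AC| ≈ 25.157.
Law of cosines again: cos C = (|AC|² + |CB|² − |BA|²)/(2·|AC|·|CB|) ≈ 0.94833, so ∠C ≈ 18.50°.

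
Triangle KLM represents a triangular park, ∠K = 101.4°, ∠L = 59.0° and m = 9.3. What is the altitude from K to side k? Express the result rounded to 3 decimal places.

The third angle is ∠M = 180° − ∠K − ∠L = 19.60°.
Law of sines: k = m·sin K/sin M ≈ 27.177.
Law of sines: l = m·sin L/sin M ≈ 23.764.
Area = ½·m·k·sin L ≈ 108.32.
The altitude from K has length 2·area/k ≈ 7.9717.

7.972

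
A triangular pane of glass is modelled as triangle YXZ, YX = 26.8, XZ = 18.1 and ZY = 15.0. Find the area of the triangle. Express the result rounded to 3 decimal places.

Semiperimeter s = (18.1 + 15 + 26.8)/2 = 29.95.
Heron's formula: area = √(29.95·11.85·14.95·3.15) ≈ 129.28.

area ≈ 129.281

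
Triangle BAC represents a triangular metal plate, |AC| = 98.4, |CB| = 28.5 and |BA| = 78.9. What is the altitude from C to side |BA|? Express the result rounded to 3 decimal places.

Semiperimeter s = (98.4 + 28.5 + 78.9)/2 = 102.9.
Heron's formula: area = √(102.9·4.5·74.4·24) ≈ 909.3.
The altitude from C has length 2·area/|BA| ≈ 23.049.

23.049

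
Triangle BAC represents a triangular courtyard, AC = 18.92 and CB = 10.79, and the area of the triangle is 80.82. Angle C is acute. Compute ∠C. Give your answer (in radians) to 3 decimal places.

From area = ½·AC·CB·sin C, we get sin C = 2·area/(AC·CB) ≈ 0.79178.
Taking the acute solution, ∠C ≈ 0.914 rad.

∠C ≈ 0.914 rad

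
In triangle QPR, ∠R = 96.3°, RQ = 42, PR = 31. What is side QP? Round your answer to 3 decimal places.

54.870

By the law of cosines, QP² = PR² + RQ² − 2·PR·RQ·cos R = 3010.7, so QP ≈ 54.87.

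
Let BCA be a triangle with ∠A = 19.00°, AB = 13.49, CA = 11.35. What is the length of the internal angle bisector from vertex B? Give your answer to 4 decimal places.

By the law of cosines, BC² = CA² + AB² − 2·CA·AB·cos A = 21.263, so BC ≈ 4.6112.
Law of cosines again: cos B = (AB² + BC² − CA²)/(2·AB·BC) ≈ 0.59819, so ∠B ≈ 53.26°.
The bisector from B has length 2·AB·BC·cos(∠B/2)/(AB+BC) ≈ 6.1439.

t_B ≈ 6.1439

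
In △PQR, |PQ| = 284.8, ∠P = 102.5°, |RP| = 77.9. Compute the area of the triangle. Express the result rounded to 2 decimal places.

Area = ½·|RP|·|PQ|·sin P ≈ 10830.

10830.01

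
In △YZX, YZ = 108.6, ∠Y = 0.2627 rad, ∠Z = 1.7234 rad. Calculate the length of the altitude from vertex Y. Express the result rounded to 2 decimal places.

h_Y ≈ 107.34

The third angle is ∠X = π − ∠Y − ∠Z = 1.1555 rad.
Law of sines: ZX = YZ·sin Y/sin X ≈ 30.822.
Law of sines: XY = YZ·sin Z/sin X ≈ 117.31.
Area = ½·YZ·ZX·sin Z ≈ 1654.2.
The altitude from Y has length 2·area/ZX ≈ 107.34.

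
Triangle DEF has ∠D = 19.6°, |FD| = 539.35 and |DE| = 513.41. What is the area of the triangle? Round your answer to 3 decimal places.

46444.559

Area = ½·|FD|·|DE|·sin D ≈ 46445.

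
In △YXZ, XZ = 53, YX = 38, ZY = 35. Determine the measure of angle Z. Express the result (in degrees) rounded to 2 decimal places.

By the law of cosines, cos Z = (XZ² + ZY² − YX²) / (2·XZ·ZY) ≈ 0.69811, so ∠Z ≈ 45.72°.

45.72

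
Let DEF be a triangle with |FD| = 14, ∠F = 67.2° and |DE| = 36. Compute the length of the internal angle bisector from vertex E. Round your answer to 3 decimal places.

Law of sines: sin E = |FD|·sin F/|DE| ≈ 0.35850.
Since |DE| ≥ |FD|, only the acute value applies: ∠E ≈ 21.01°.
Then ∠D = 180° − ∠F − ∠E ≈ 91.79°.
Law of sines gives |EF| = |DE|·sin D/sin F ≈ 39.032.
The bisector from E has length 2·|DE|·|EF|·cos(∠E/2)/(|DE|+|EF|) ≈ 36.827.

36.827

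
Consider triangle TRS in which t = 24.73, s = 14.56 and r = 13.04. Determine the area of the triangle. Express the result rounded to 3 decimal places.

Semiperimeter p = (24.73 + 13.04 + 14.56)/2 = 26.165.
Heron's formula: area = √(26.165·1.435·13.125·11.605) ≈ 75.624.

75.624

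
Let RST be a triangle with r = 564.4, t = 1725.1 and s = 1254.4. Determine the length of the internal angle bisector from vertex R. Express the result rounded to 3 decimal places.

By the law of cosines, cos R = (s² + t² − r²) / (2·s·t) ≈ 0.97759, so ∠R ≈ 12.15°.
The bisector from R has length 2·s·t·cos(∠R/2)/(s+t) ≈ 1444.4.

1444.409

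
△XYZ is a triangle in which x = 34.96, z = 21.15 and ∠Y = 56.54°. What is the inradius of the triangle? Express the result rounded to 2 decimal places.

7.23

By the law of cosines, y² = z² + x² − 2·z·x·cos Y = 854.18, so y ≈ 29.226.
Area = ½·z·x·sin Y ≈ 308.43.
Semiperimeter s = (34.96+29.226+21.15)/2 = 42.668.
Inradius = area/s = 308.43/42.668 ≈ 7.2286.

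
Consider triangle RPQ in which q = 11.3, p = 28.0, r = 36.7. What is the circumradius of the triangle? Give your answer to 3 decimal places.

By the law of cosines, cos R = (p² + q² − r²) / (2·p·q) ≈ -0.68774, so ∠R ≈ 133.45°.
Circumradius = r/(2 sin R) ≈ 25.277.

25.277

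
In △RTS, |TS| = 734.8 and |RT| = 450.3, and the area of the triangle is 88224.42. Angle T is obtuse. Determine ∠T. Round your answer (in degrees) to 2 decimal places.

From area = ½·|RT|·|TS|·sin T, we get sin T = 2·area/(|RT|·|TS|) ≈ 0.53327.
Taking the obtuse solution, ∠T ≈ 147.77°.

147.77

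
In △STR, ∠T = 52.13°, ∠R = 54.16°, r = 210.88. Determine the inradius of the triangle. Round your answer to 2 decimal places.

62.42

The third angle is ∠S = 180° − ∠T − ∠R = 73.71°.
Law of sines: s = r·sin S/sin R ≈ 249.69.
Law of sines: t = r·sin T/sin R ≈ 205.35.
Area = ½·r·s·sin T ≈ 20783.
Semiperimeter p = (249.69+205.35+210.88)/2 = 332.96.
Inradius = area/p = 20783/332.96 ≈ 62.419.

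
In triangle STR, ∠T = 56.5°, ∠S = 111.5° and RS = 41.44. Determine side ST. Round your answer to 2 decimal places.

10.33

The third angle is ∠R = 180° − ∠S − ∠T = 12.00°.
Law of sines: ST = RS·sin R/sin T ≈ 10.332.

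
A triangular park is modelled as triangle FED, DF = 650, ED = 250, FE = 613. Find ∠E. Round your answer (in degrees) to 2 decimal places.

By the law of cosines, cos E = (FE² + ED² − DF²) / (2·FE·ED) ≈ 0.05145, so ∠E ≈ 87.05°.

∠E ≈ 87.05°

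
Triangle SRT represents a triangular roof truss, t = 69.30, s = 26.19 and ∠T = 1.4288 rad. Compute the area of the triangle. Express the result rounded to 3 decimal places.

Law of sines: sin S = s·sin T/t ≈ 0.37412.
Since t ≥ s, only the acute value applies: ∠S ≈ 0.3834 rad.
Then ∠R = π − ∠T − ∠S ≈ 1.3293 rad.
Law of sines gives r = t·sin R/sin T ≈ 67.974.
Area = ½·t·s·sin R ≈ 881.16.

area ≈ 881.160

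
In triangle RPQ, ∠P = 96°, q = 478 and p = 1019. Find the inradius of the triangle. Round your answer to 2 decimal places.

Law of sines: sin Q = q·sin P/p ≈ 0.46652.
Since p ≥ q, only the acute value applies: ∠Q ≈ 27.81°.
Then ∠R = 180° − ∠P − ∠Q ≈ 56.19°.
Law of sines gives r = p·sin R/sin P ≈ 851.35.
Area = ½·p·q·sin R ≈ 2.0236e+05.
Semiperimeter s = (851.35+1019+478)/2 = 1174.2.
Inradius = area/s = 2.0236e+05/1174.2 ≈ 172.34.

172.34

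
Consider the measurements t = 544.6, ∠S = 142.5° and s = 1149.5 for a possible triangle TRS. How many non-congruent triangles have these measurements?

t·sin S = 544.6·sin(142.5°) ≈ 331.5.
Since ∠S is not acute, a triangle exists only if s > t; here s > t, so there is exactly one triangle.

1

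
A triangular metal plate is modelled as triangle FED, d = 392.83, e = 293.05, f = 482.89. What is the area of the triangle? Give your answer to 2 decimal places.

area ≈ 57532.72

Semiperimeter s = (482.89 + 293.05 + 392.83)/2 = 584.38.
Heron's formula: area = √(584.38·101.5·291.33·191.56) ≈ 57533.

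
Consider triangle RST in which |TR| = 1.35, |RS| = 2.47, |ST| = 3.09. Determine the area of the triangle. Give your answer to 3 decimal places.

area ≈ 1.617

Semiperimeter s = (3.09 + 1.35 + 2.47)/2 = 3.455.
Heron's formula: area = √(3.455·0.365·2.105·0.985) ≈ 1.617.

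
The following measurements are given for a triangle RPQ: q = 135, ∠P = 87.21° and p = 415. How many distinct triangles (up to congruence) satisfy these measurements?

q·sin P = 135·sin(87.21°) ≈ 134.8.
Since p ≥ q, exactly one triangle exists.

1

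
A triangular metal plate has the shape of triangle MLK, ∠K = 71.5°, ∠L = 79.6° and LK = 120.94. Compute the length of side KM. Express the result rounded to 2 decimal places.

The third angle is ∠M = 180° − ∠L − ∠K = 28.90°.
Law of sines: KM = LK·sin L/sin M ≈ 246.14.

246.14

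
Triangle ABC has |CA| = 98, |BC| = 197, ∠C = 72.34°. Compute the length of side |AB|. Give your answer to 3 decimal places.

By the law of cosines, |AB|² = |BC|² + |CA|² − 2·|BC|·|CA|·cos C = 36699, so |AB| ≈ 191.57.

191.571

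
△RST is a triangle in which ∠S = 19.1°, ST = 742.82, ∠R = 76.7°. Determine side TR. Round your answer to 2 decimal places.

The third angle is ∠T = 180° − ∠R − ∠S = 84.20°.
Law of sines: TR = ST·sin S/sin R ≈ 249.76.

249.76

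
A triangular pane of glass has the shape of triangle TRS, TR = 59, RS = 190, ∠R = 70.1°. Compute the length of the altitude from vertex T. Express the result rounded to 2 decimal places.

55.48

By the law of cosines, ST² = TR² + RS² − 2·TR·RS·cos R = 31950, so ST ≈ 178.74.
Area = ½·TR·RS·sin R ≈ 5270.3.
The altitude from T has length 2·area/RS ≈ 55.477.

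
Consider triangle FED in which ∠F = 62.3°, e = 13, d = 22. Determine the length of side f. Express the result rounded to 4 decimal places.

By the law of cosines, f² = e² + d² − 2·e·d·cos F = 387.11, so f ≈ 19.675.

19.6751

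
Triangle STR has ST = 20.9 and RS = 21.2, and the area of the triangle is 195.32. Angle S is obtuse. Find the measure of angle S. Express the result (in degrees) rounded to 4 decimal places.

From area = ½·RS·ST·sin S, we get sin S = 2·area/(RS·ST) ≈ 0.88165.
Taking the obtuse solution, ∠S ≈ 118.16°.

118.1584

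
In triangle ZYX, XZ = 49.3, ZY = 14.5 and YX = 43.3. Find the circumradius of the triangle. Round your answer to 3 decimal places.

25.639

By the law of cosines, cos Z = (XZ² + ZY² − YX²) / (2·XZ·ZY) ≈ 0.53567, so ∠Z ≈ 57.61°.
Circumradius = YX/(2 sin Z) ≈ 25.639.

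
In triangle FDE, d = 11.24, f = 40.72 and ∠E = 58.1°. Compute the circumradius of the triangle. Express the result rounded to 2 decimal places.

By the law of cosines, e² = f² + d² − 2·f·d·cos E = 1300.7, so e ≈ 36.066.
Area = ½·f·d·sin E ≈ 194.28.
Circumradius = e/(2 sin E) ≈ 21.241.

21.24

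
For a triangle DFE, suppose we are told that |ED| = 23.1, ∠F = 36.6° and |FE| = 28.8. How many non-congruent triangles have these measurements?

2

|FE|·sin F = 28.8·sin(36.6°) ≈ 17.17.
Since |FE| sin F < |ED| < |FE| (17.17 < 23.1 < 28.8), two triangles exist.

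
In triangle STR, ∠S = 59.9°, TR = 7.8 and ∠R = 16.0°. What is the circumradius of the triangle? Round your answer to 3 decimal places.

The third angle is ∠T = 180° − ∠R − ∠S = 104.10°.
Law of sines: RS = TR·sin T/sin S ≈ 8.7441.
Law of sines: ST = TR·sin R/sin S ≈ 2.4851.
Circumradius = TR/(2 sin S) ≈ 4.5079.

4.508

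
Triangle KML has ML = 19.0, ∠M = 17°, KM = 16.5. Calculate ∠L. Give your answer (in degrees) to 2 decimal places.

56.27

By the law of cosines, LK² = KM² + ML² − 2·KM·ML·cos M = 33.647, so LK ≈ 5.8006.
Law of cosines again: cos L = (ML² + LK² − KM²)/(2·ML·LK) ≈ 0.55528, so ∠L ≈ 56.27°.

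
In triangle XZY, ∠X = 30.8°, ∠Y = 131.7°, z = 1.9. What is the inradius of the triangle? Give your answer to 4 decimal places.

The third angle is ∠Z = 180° − ∠Y − ∠X = 17.50°.
Law of sines: x = z·sin X/sin Z ≈ 3.2353.
Law of sines: y = z·sin Y/sin Z ≈ 4.7176.
Area = ½·z·x·sin Y ≈ 2.2948.
Semiperimeter s = (3.2353+1.9+4.7176)/2 = 4.9265.
Inradius = area/s = 2.2948/4.9265 ≈ 0.46582.

r ≈ 0.4658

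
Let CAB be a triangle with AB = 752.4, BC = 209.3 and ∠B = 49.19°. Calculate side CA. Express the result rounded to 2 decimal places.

635.67

By the law of cosines, CA² = AB² + BC² − 2·AB·BC·cos B = 4.0407e+05, so CA ≈ 635.67.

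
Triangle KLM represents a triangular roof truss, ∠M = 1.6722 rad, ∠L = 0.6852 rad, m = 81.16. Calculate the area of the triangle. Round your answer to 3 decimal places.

The third angle is ∠K = π − ∠L − ∠M = 0.7842 rad.
Law of sines: k = m·sin K/sin M ≈ 57.616.
Law of sines: l = m·sin L/sin M ≈ 51.626.
Area = ½·m·k·sin L ≈ 1479.6.

1479.576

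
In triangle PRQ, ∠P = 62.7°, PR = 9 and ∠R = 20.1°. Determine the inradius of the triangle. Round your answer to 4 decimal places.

The third angle is ∠Q = 180° − ∠P − ∠R = 97.20°.
Law of sines: RQ = PR·sin P/sin Q ≈ 8.0611.
Law of sines: QP = PR·sin R/sin Q ≈ 3.1175.
Area = ½·PR·RQ·sin R ≈ 12.466.
Semiperimeter s = (8.0611+3.1175+9)/2 = 10.089.
Inradius = area/s = 12.466/10.089 ≈ 1.2356.

1.2356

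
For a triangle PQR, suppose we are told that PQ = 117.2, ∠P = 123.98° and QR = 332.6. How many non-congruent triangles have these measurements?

PQ·sin P = 117.2·sin(123.98°) ≈ 97.19.
Since ∠P is not acute, a triangle exists only if QR > PQ; here QR > PQ, so there is exactly one triangle.

1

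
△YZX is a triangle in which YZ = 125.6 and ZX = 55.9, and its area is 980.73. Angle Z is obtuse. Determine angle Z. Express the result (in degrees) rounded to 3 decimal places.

163.777

From area = ½·YZ·ZX·sin Z, we get sin Z = 2·area/(YZ·ZX) ≈ 0.27937.
Taking the obtuse solution, ∠Z ≈ 163.78°.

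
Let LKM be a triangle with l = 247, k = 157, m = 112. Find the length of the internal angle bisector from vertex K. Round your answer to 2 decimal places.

149.58

By the law of cosines, cos K = (m² + l² − k²) / (2·m·l) ≈ 0.88389, so ∠K ≈ 27.88°.
The bisector from K has length 2·m·l·cos(∠K/2)/(m+l) ≈ 149.58.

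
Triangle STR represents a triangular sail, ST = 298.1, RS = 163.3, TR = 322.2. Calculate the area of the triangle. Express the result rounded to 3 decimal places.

Semiperimeter s = (322.2 + 163.3 + 298.1)/2 = 391.8.
Heron's formula: area = √(391.8·69.6·228.5·93.7) ≈ 24163.

24162.938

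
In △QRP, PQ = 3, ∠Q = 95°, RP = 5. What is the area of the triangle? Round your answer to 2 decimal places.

Law of sines: sin R = PQ·sin Q/RP ≈ 0.59772.
Since RP ≥ PQ, only the acute value applies: ∠R ≈ 36.71°.
Then ∠P = 180° − ∠Q − ∠R ≈ 48.29°.
Law of sines gives QR = RP·sin P/sin Q ≈ 3.7471.
Area = ½·RP·PQ·sin P ≈ 5.5992.

5.60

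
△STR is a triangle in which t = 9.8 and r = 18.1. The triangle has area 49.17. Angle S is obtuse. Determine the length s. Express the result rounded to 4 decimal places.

From area = ½·t·r·sin S, we get sin S = 2·area/(t·r) ≈ 0.55440.
Taking the obtuse solution, ∠S ≈ 2.554 rad.
Law of cosines then gives s ≈ 26.812.

26.8123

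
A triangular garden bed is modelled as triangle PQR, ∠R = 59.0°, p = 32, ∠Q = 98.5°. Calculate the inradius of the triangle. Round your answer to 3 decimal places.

12.171

The third angle is ∠P = 180° − ∠Q − ∠R = 22.50°.
Law of sines: q = p·sin Q/sin P ≈ 82.702.
Law of sines: r = p·sin R/sin P ≈ 71.676.
Area = ½·p·q·sin R ≈ 1134.2.
Semiperimeter s = (32+82.702+71.676)/2 = 93.189.
Inradius = area/s = 1134.2/93.189 ≈ 12.171.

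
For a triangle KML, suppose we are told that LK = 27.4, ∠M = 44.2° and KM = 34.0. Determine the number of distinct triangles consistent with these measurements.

KM·sin M = 34.0·sin(44.2°) ≈ 23.7.
Since KM sin M < LK < KM (23.7 < 27.4 < 34.0), two triangles exist.

2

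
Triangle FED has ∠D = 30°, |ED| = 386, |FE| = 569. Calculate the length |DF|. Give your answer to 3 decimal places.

869.554

Law of sines: sin F = |ED|·sin D/|FE| ≈ 0.33919.
Since |FE| ≥ |ED|, only the acute value applies: ∠F ≈ 19.83°.
Then ∠E = 180° − ∠D − ∠F ≈ 130.17°.
Law of sines gives |DF| = |FE|·sin E/sin D ≈ 869.55.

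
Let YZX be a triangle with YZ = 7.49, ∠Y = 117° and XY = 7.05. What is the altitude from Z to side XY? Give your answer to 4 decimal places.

h_Z ≈ 6.6736

By the law of cosines, ZX² = XY² + YZ² − 2·XY·YZ·cos Y = 153.75, so ZX ≈ 12.4.
Area = ½·XY·YZ·sin Y ≈ 23.525.
The altitude from Z has length 2·area/XY ≈ 6.6736.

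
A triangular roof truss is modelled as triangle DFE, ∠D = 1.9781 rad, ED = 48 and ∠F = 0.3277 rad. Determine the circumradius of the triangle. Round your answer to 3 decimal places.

74.565

The third angle is ∠E = π − ∠D − ∠F = 0.8358 rad.
Law of sines: FE = ED·sin D/sin F ≈ 136.93.
Law of sines: DF = ED·sin E/sin F ≈ 110.63.
Circumradius = ED/(2 sin F) ≈ 74.565.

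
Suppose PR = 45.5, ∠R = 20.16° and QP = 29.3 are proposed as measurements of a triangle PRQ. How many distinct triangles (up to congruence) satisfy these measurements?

2

PR·sin R = 45.5·sin(20.16°) ≈ 15.68.
Since PR sin R < QP < PR (15.68 < 29.3 < 45.5), two triangles exist.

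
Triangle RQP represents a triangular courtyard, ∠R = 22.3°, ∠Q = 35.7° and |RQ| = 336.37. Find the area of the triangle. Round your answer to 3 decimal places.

The third angle is ∠P = 180° − ∠R − ∠Q = 122.00°.
Law of sines: |QP| = |RQ|·sin R/sin P ≈ 150.51.
Law of sines: |PR| = |RQ|·sin Q/sin P ≈ 231.46.
Area = ½·|RQ|·|QP|·sin Q ≈ 14771.

area ≈ 14771.247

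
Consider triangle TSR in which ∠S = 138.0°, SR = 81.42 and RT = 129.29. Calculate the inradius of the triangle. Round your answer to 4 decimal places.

Law of sines: sin T = SR·sin S/RT ≈ 0.42138.
Since RT ≥ SR, only the acute value applies: ∠T ≈ 24.92°.
Then ∠R = 180° − ∠S − ∠T ≈ 17.08°.
Law of sines gives TS = RT·sin R/sin S ≈ 56.744.
Area = ½·RT·SR·sin R ≈ 1545.7.
Semiperimeter s = (81.42+129.29+56.744)/2 = 133.73.
Inradius = area/s = 1545.7/133.73 ≈ 11.559.

r ≈ 11.5588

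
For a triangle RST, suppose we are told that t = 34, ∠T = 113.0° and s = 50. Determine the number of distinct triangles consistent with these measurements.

0

s·sin T = 50·sin(113.0°) ≈ 46.03.
Since ∠T is not acute, a triangle exists only if t > s; here t ≤ s, so there is no triangle.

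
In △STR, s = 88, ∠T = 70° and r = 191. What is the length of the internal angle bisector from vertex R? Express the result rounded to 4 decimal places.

By the law of cosines, t² = r² + s² − 2·r·s·cos T = 32728, so t ≈ 180.91.
Law of cosines again: cos R = (s² + t² − r²)/(2·s·t) ≈ 0.12534, so ∠R ≈ 82.80°.
The bisector from R has length 2·s·t·cos(∠R/2)/(s+t) ≈ 88.816.

t_R ≈ 88.8163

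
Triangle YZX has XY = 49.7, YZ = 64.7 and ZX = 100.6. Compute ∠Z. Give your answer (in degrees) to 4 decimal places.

By the law of cosines, cos Z = (YZ² + ZX² − XY²) / (2·YZ·ZX) ≈ 0.90926, so ∠Z ≈ 24.60°.

∠Z ≈ 24.5973°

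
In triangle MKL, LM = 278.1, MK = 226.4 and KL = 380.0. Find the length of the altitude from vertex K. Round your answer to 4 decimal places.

Semiperimeter s = (380 + 278.1 + 226.4)/2 = 442.25.
Heron's formula: area = √(442.25·62.25·164.15·215.85) ≈ 31232.
The altitude from K has length 2·area/LM ≈ 224.61.

h_K ≈ 224.6100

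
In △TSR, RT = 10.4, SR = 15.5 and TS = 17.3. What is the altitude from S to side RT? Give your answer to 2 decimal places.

h_S ≈ 15.32

Semiperimeter s = (15.5 + 10.4 + 17.3)/2 = 21.6.
Heron's formula: area = √(21.6·6.1·11.2·4.3) ≈ 79.659.
The altitude from S has length 2·area/RT ≈ 15.319.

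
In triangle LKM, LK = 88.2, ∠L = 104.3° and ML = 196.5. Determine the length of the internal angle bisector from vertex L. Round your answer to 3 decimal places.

By the law of cosines, KM² = ML² + LK² − 2·ML·LK·cos L = 54953, so KM ≈ 234.42.
The bisector from L has length 2·ML·LK·cos(∠L/2)/(ML+LK) ≈ 74.706.

t_L ≈ 74.706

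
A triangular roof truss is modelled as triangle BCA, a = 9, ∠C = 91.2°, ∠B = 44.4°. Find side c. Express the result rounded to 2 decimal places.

The third angle is ∠A = 180° − ∠B − ∠C = 44.40°.
Law of sines: c = a·sin C/sin A ≈ 12.861.

12.86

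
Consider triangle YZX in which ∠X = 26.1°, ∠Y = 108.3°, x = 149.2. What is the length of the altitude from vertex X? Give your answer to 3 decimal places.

230.050

The third angle is ∠Z = 180° − ∠X − ∠Y = 45.60°.
Law of sines: y = x·sin Y/sin X ≈ 321.99.
Law of sines: z = x·sin Z/sin X ≈ 242.3.
Area = ½·x·y·sin Z ≈ 17162.
The altitude from X has length 2·area/x ≈ 230.05.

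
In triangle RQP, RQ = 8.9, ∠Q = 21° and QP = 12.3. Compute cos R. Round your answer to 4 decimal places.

By the law of cosines, PR² = RQ² + QP² − 2·RQ·QP·cos Q = 26.102, so PR ≈ 5.109.
Law of cosines again: cos R = (PR² + RQ² − QP²)/(2·PR·RQ) ≈ -0.50559, so ∠R ≈ 120.37°.

-0.5056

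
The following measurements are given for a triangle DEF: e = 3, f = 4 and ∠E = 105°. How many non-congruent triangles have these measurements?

f·sin E = 4·sin(105°) ≈ 3.864.
Since ∠E is not acute, a triangle exists only if e > f; here e ≤ f, so there is no triangle.

0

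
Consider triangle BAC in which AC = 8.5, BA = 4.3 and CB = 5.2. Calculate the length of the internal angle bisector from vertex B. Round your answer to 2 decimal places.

2.11

By the law of cosines, cos B = (CB² + BA² − AC²) / (2·CB·BA) ≈ -0.59750, so ∠B ≈ 126.69°.
The bisector from B has length 2·CB·BA·cos(∠B/2)/(CB+BA) ≈ 2.1118.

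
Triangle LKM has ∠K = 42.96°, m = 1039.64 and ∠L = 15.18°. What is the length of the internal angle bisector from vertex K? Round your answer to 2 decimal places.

t_K ≈ 455.95

The third angle is ∠M = 180° − ∠L − ∠K = 121.86°.
Law of sines: l = m·sin L/sin M ≈ 320.52.
Law of sines: k = m·sin K/sin M ≈ 834.18.
The bisector from K has length 2·m·l·cos(∠K/2)/(m+l) ≈ 455.95.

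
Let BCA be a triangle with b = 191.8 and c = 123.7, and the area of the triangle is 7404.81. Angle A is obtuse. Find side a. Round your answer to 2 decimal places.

From area = ½·b·c·sin A, we get sin A = 2·area/(b·c) ≈ 0.62420.
Taking the obtuse solution, ∠A ≈ 141.38°.
Law of cosines then gives a ≈ 298.6.

298.60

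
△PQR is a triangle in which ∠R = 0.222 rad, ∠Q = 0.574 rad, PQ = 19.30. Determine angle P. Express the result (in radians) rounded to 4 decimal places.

2.3456

The third angle is ∠P = π − ∠Q − ∠R = 2.346 rad.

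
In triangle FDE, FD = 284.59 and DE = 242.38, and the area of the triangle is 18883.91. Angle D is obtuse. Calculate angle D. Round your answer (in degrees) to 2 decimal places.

∠D ≈ 146.80°

From area = ½·FD·DE·sin D, we get sin D = 2·area/(FD·DE) ≈ 0.54753.
Taking the obtuse solution, ∠D ≈ 146.80°.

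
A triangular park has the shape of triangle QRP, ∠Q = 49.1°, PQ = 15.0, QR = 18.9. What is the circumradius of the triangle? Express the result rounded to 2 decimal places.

9.61

By the law of cosines, RP² = PQ² + QR² − 2·PQ·QR·cos Q = 210.97, so RP ≈ 14.525.
Area = ½·PQ·QR·sin Q ≈ 107.14.
Circumradius = RP/(2 sin Q) ≈ 9.6083.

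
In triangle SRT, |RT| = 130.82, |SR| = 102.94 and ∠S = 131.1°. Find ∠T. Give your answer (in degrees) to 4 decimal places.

Law of sines: sin T = |SR|·sin S/|RT| ≈ 0.59297.
Since |RT| ≥ |SR|, only the acute value applies: ∠T ≈ 36.37°.
Then ∠R = 180° − ∠S − ∠T ≈ 12.53°.

∠T ≈ 36.3678°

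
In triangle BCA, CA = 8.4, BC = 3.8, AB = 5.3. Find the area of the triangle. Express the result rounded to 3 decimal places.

Semiperimeter s = (8.4 + 5.3 + 3.8)/2 = 8.75.
Heron's formula: area = √(8.75·0.35·3.45·4.95) ≈ 7.2319.

area ≈ 7.232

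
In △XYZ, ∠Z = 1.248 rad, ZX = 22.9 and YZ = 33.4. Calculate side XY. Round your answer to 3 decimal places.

33.981

By the law of cosines, XY² = YZ² + ZX² − 2·YZ·ZX·cos Z = 1154.7, so XY ≈ 33.981.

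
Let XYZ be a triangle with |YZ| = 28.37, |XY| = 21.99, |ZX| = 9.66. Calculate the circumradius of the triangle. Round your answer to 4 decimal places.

By the law of cosines, cos X = (|ZX|² + |XY|² − |YZ|²) / (2·|ZX|·|XY|) ≈ -0.53662, so ∠X ≈ 2.137 rad.
Circumradius = |YZ|/(2 sin X) ≈ 16.81.

R ≈ 16.8104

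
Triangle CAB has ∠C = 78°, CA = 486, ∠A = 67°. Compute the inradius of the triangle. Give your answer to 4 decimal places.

The third angle is ∠B = 180° − ∠C − ∠A = 35.00°.
Law of sines: AB = CA·sin C/sin B ≈ 828.8.
Law of sines: BC = CA·sin A/sin B ≈ 779.96.
Area = ½·CA·AB·sin A ≈ 1.8539e+05.
Semiperimeter s = (828.8+779.96+486)/2 = 1047.4.
Inradius = area/s = 1.8539e+05/1047.4 ≈ 177.

r ≈ 177.0020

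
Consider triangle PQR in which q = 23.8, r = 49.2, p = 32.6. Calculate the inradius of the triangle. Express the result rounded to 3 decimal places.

6.320

Semiperimeter s = (32.6 + 23.8 + 49.2)/2 = 52.8.
Heron's formula: area = √(52.8·20.2·29·3.6) ≈ 333.69.
Inradius = area/s = 333.69/52.8 ≈ 6.3199.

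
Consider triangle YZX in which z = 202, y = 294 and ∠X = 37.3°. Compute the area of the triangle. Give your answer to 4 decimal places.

17994.2196

Area = ½·y·z·sin X ≈ 17994.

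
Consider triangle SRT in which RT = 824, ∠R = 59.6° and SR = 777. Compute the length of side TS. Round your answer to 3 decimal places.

796.700

By the law of cosines, TS² = SR² + RT² − 2·SR·RT·cos R = 6.3473e+05, so TS ≈ 796.7.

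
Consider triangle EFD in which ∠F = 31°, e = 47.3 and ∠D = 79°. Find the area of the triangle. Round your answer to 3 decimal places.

The third angle is ∠E = 180° − ∠F − ∠D = 70.00°.
Law of sines: f = e·sin F/sin E ≈ 25.925.
Law of sines: d = e·sin D/sin E ≈ 49.411.
Area = ½·e·f·sin D ≈ 601.86.

area ≈ 601.856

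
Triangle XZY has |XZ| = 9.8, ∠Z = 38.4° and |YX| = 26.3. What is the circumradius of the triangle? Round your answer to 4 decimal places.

Law of sines: sin Y = |XZ|·sin Z/|YX| ≈ 0.23145.
Since |YX| ≥ |XZ|, only the acute value applies: ∠Y ≈ 13.38°.
Then ∠X = 180° − ∠Z − ∠Y ≈ 128.22°.
Law of sines gives |ZY| = |YX|·sin X/sin Z ≈ 33.266.
Circumradius = |YX|/(2 sin Z) ≈ 21.17.

21.1705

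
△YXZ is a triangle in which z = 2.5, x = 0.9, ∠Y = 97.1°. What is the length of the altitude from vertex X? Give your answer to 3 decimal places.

By the law of cosines, y² = x² + z² − 2·x·z·cos Y = 7.6162, so y ≈ 2.7597.
Area = ½·x·z·sin Y ≈ 1.1164.
The altitude from X has length 2·area/x ≈ 2.4808.

h_X ≈ 2.481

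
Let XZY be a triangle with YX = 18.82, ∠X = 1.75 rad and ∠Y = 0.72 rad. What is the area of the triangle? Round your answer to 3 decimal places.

The third angle is ∠Z = π − ∠Y − ∠X = 0.672 rad.
Law of sines: ZY = YX·sin X/sin Z ≈ 29.762.
Law of sines: XZ = YX·sin Y/sin Z ≈ 19.944.
Area = ½·YX·ZY·sin Y ≈ 184.66.

area ≈ 184.665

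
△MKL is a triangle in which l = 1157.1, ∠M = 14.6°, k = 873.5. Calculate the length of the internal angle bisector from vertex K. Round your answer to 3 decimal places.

547.138

By the law of cosines, m² = k² + l² − 2·k·l·cos M = 1.457e+05, so m ≈ 381.71.
Law of cosines again: cos K = (l² + m² − k²)/(2·l·m) ≈ 0.81686, so ∠K ≈ 35.23°.
The bisector from K has length 2·l·m·cos(∠K/2)/(l+m) ≈ 547.14.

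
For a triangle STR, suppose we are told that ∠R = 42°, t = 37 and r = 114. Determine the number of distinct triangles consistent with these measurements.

1

t·sin R = 37·sin(42°) ≈ 24.76.
Since r ≥ t, exactly one triangle exists.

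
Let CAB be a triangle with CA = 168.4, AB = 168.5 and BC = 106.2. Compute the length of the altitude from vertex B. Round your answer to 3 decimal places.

Semiperimeter s = (168.5 + 106.2 + 168.4)/2 = 221.55.
Heron's formula: area = √(221.55·53.05·115.35·53.15) ≈ 8488.7.
The altitude from B has length 2·area/CA ≈ 100.82.

h_B ≈ 100.815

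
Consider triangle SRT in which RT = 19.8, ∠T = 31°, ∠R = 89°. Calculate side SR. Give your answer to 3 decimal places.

The third angle is ∠S = 180° − ∠R − ∠T = 60.00°.
Law of sines: SR = RT·sin T/sin S ≈ 11.775.

11.775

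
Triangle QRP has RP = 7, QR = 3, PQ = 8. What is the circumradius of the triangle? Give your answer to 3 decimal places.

By the law of cosines, cos Q = (PQ² + QR² − RP²) / (2·PQ·QR) ≈ 0.50000, so ∠Q ≈ 60.00°.
Circumradius = RP/(2 sin Q) ≈ 4.0415.

4.041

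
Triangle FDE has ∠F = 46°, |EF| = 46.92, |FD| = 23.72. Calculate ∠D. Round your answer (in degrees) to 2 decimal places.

∠D ≈ 104.73°

By the law of cosines, |DE|² = |EF|² + |FD|² − 2·|EF|·|FD|·cos F = 1217.9, so |DE| ≈ 34.898.
Law of cosines again: cos D = (|FD|² + |DE|² − |EF|²)/(2·|FD|·|DE|) ≈ -0.25426, so ∠D ≈ 104.73°.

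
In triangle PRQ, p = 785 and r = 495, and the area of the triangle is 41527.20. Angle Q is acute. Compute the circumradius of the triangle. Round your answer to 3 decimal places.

747.325

From area = ½·p·r·sin Q, we get sin Q = 2·area/(p·r) ≈ 0.21374.
Taking the acute solution, ∠Q ≈ 12.34°.
Law of cosines then gives q ≈ 319.47.
Circumradius = q/(2 sin Q) ≈ 747.32.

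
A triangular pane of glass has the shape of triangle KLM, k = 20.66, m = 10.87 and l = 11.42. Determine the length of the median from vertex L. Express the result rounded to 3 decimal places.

Median from L: ½√(2·m² + 2·k² − l²) ≈ 15.488.

m_L ≈ 15.488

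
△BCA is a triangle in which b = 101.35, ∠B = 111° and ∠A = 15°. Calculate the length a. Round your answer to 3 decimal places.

The third angle is ∠C = 180° − ∠A − ∠B = 54.00°.
Law of sines: a = b·sin A/sin B ≈ 28.098.

28.098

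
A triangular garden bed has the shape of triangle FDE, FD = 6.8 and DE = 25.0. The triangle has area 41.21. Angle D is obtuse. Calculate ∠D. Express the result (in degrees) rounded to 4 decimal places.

∠D ≈ 150.9991°

From area = ½·FD·DE·sin D, we get sin D = 2·area/(FD·DE) ≈ 0.48482.
Taking the obtuse solution, ∠D ≈ 151.00°.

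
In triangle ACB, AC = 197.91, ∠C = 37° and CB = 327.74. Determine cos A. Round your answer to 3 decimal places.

By the law of cosines, BA² = AC² + CB² − 2·AC·CB·cos C = 42978, so BA ≈ 207.31.
Law of cosines again: cos A = (BA² + AC² − CB²)/(2·BA·AC) ≈ -0.30792, so ∠A ≈ 107.93°.

cos A ≈ -0.308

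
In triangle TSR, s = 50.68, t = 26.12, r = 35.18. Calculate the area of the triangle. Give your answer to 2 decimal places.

Semiperimeter p = (26.12 + 50.68 + 35.18)/2 = 55.99.
Heron's formula: area = √(55.99·29.87·5.31·20.81) ≈ 429.89.

429.89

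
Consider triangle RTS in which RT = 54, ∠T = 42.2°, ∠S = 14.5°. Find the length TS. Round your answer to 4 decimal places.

180.2604

The third angle is ∠R = 180° − ∠T − ∠S = 123.30°.
Law of sines: TS = RT·sin R/sin S ≈ 180.26.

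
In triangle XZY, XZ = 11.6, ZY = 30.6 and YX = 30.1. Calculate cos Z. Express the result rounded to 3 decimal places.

By the law of cosines, cos Z = (XZ² + ZY² − YX²) / (2·XZ·ZY) ≈ 0.23229, so ∠Z ≈ 76.57°.

cos Z ≈ 0.232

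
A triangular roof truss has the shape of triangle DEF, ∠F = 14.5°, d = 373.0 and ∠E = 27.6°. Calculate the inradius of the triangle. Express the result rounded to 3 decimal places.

r ≈ 31.261

The third angle is ∠D = 180° − ∠E − ∠F = 137.90°.
Law of sines: e = d·sin E/sin D ≈ 257.76.
Law of sines: f = d·sin F/sin D ≈ 139.3.
Area = ½·d·e·sin F ≈ 12036.
Semiperimeter s = (373+257.76+139.3)/2 = 385.03.
Inradius = area/s = 12036/385.03 ≈ 31.261.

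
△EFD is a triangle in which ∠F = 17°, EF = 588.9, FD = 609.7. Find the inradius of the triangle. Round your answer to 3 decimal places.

By the law of cosines, DE² = EF² + FD² − 2·EF·FD·cos F = 31810, so DE ≈ 178.35.
Area = ½·EF·FD·sin F ≈ 52488.
Semiperimeter s = (609.7+178.35+588.9)/2 = 688.48.
Inradius = area/s = 52488/688.48 ≈ 76.238.

r ≈ 76.238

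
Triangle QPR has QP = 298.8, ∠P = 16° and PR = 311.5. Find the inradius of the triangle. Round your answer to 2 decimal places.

36.85

By the law of cosines, RQ² = QP² + PR² − 2·QP·PR·cos P = 7372.5, so RQ ≈ 85.863.
Area = ½·QP·PR·sin P ≈ 12828.
Semiperimeter s = (311.5+85.863+298.8)/2 = 348.08.
Inradius = area/s = 12828/348.08 ≈ 36.852.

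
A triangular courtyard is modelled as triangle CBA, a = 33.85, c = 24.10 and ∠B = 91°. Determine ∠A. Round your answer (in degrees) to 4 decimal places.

By the law of cosines, b² = a² + c² − 2·a·c·cos B = 1755.1, so b ≈ 41.894.
Law of cosines again: cos A = (c² + b² − a²)/(2·c·b) ≈ 0.58936, so ∠A ≈ 53.89°.

∠A ≈ 53.8882°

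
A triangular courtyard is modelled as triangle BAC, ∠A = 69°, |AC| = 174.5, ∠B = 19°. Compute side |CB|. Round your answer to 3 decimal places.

500.386

The third angle is ∠C = 180° − ∠B − ∠A = 92.00°.
Law of sines: |CB| = |AC|·sin A/sin B ≈ 500.39.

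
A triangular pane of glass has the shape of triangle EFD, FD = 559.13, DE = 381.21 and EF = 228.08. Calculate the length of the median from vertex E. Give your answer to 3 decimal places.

Median from E: ½√(2·DE² + 2·EF² − FD²) ≈ 143.23.

m_E ≈ 143.228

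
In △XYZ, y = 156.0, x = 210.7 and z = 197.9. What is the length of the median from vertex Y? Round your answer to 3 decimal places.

188.932

Median from Y: ½√(2·z² + 2·x² − y²) ≈ 188.93.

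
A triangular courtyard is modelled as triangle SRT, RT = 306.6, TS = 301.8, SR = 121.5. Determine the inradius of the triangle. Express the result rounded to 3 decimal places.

Semiperimeter s = (306.6 + 301.8 + 121.5)/2 = 364.95.
Heron's formula: area = √(364.95·58.35·63.15·243.45) ≈ 18094.
Inradius = area/s = 18094/364.95 ≈ 49.579.

49.579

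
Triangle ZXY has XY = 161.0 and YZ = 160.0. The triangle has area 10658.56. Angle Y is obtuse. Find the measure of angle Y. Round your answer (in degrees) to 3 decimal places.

∠Y ≈ 124.154°

From area = ½·XY·YZ·sin Y, we get sin Y = 2·area/(XY·YZ) ≈ 0.82753.
Taking the obtuse solution, ∠Y ≈ 124.15°.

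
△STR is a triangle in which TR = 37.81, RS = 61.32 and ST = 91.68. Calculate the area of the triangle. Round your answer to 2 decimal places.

835.26

Semiperimeter s = (37.81 + 61.32 + 91.68)/2 = 95.405.
Heron's formula: area = √(95.405·57.595·34.085·3.725) ≈ 835.26.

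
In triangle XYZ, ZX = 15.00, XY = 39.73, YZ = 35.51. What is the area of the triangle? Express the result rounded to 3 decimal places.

Semiperimeter s = (35.51 + 15 + 39.73)/2 = 45.12.
Heron's formula: area = √(45.12·9.61·30.12·5.39) ≈ 265.32.

area ≈ 265.319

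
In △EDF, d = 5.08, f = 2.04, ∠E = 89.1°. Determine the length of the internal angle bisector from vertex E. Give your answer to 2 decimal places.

t_E ≈ 2.07

By the law of cosines, e² = d² + f² − 2·d·f·cos E = 29.642, so e ≈ 5.4445.
The bisector from E has length 2·d·f·cos(∠E/2)/(d+f) ≈ 2.0745.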